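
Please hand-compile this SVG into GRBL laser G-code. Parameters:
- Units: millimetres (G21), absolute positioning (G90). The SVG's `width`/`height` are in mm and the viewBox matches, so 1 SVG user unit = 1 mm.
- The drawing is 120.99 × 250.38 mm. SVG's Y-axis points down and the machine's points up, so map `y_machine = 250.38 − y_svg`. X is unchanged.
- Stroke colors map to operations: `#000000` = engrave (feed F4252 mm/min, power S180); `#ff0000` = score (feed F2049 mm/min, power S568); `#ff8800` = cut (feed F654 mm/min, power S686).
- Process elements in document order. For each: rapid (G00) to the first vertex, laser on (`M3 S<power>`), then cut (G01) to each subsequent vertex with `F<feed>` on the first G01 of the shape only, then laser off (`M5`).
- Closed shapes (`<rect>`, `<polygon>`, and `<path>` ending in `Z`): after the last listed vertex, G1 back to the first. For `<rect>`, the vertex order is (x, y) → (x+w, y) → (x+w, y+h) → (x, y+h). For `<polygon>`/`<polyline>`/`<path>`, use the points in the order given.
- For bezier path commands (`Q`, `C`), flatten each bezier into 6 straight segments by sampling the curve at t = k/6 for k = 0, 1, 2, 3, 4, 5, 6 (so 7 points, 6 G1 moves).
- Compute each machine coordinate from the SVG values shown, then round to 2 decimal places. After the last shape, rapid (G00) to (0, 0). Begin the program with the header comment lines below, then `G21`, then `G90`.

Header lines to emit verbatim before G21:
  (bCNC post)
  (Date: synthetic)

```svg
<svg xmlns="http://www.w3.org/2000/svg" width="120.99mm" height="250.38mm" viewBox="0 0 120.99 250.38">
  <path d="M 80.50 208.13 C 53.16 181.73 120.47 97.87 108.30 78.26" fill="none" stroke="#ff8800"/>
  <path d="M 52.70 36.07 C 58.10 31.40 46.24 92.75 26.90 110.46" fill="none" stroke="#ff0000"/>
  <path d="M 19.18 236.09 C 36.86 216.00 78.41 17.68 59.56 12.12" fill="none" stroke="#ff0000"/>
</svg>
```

1 u = 1 mm; y_m = 250.38 − y.

[1] `<path>` cubic bezier, #ff8800→cut S686 F654: (80.50,42.25) → (73.91,59.67) → (78.26,83.30) → (88.71,109.73) → (100.43,135.60) → (108.57,157.52) → (108.30,172.12)

[2] `<path>` cubic bezier, #ff0000→score S568 F2049: (52.70,214.31) → (54.01,211.65) → (52.71,201.03) → (49.08,185.51) → (43.38,168.12) → (35.90,151.90) → (26.90,139.92)

[3] `<path>` cubic bezier, #ff0000→score S568 F2049: (19.18,14.29) → (29.62,37.47) → (41.70,80.05) → (53.07,131.72) → (61.40,182.19) → (64.34,221.13) → (59.56,238.26)

(bCNC post)
(Date: synthetic)
G21
G90
G00 X80.50 Y42.25
M3 S686
G01 X73.91 Y59.67 F654
G01 X78.26 Y83.30
G01 X88.71 Y109.73
G01 X100.43 Y135.60
G01 X108.57 Y157.52
G01 X108.30 Y172.12
M5
G00 X52.70 Y214.31
M3 S568
G01 X54.01 Y211.65 F2049
G01 X52.71 Y201.03
G01 X49.08 Y185.51
G01 X43.38 Y168.12
G01 X35.90 Y151.90
G01 X26.90 Y139.92
M5
G00 X19.18 Y14.29
M3 S568
G01 X29.62 Y37.47 F2049
G01 X41.70 Y80.05
G01 X53.07 Y131.72
G01 X61.40 Y182.19
G01 X64.34 Y221.13
G01 X59.56 Y238.26
M5
G00 X0.00 Y0.00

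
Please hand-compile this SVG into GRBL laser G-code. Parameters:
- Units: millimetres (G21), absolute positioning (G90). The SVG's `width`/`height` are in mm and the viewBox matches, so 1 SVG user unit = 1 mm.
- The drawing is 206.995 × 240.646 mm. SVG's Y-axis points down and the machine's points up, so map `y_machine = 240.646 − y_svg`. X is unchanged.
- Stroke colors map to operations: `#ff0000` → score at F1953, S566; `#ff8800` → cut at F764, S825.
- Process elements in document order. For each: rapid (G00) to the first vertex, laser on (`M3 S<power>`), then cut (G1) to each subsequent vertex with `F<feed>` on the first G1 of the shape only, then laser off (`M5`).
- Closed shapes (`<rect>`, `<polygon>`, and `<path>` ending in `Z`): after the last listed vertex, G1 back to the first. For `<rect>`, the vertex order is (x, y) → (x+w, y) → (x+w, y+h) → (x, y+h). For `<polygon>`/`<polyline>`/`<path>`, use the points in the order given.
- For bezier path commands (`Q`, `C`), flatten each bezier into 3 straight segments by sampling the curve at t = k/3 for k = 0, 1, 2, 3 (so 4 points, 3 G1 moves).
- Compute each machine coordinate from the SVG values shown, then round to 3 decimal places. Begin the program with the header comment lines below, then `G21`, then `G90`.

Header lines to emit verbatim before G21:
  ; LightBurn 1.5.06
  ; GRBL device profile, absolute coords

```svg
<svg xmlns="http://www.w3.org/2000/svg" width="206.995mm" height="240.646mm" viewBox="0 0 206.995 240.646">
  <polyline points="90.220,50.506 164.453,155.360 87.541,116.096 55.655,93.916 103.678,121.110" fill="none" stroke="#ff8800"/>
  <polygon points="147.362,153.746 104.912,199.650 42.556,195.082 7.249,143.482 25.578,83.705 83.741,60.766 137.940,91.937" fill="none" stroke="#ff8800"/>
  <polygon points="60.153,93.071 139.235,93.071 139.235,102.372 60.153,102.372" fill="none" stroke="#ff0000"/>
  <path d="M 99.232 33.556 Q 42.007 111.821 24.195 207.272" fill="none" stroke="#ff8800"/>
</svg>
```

viewBox `0 0 206.995 240.646` with mm width/height → 1 unit = 1 mm. Flip: y_m = 240.646 − y_svg.

**Shape 1** — `<polyline>` open polyline, stroke `#ff8800` → cut (S825, F764). Machine vertices: (90.220,190.140) → (164.453,85.286) → (87.541,124.550) → (55.655,146.730) → (103.678,119.536). Open path.

**Shape 2** — `<polygon>` regular polygon, stroke `#ff8800` → cut (S825, F764). Machine vertices: (147.362,86.900) → (104.912,40.996) → (42.556,45.564) → (7.249,97.164) → (25.578,156.941) → (83.741,179.880) → (137.940,148.709) → (147.362,86.900). Closed: final G1 returns to the first vertex.

**Shape 3** — `<polygon>` rectangle, stroke `#ff0000` → score (S566, F1953). Machine vertices: (60.153,147.575) → (139.235,147.575) → (139.235,138.274) → (60.153,138.274) → (60.153,147.575). Closed: final G1 returns to the first vertex.

**Shape 4** — `<path>` quadratic bezier, stroke `#ff8800` → cut (S825, F764). Control points (SVG): P0=(99.232,33.556), P1=(42.007,111.821), P2=(24.195,207.272); sampled at t=k/3. Machine vertices: (99.232,207.090) → (65.461,153.004) → (40.449,95.098) → (24.195,33.374). Open path.

; LightBurn 1.5.06
; GRBL device profile, absolute coords
G21
G90
G00 X90.220 Y190.140
M3 S825
G1 X164.453 Y85.286 F764
G1 X87.541 Y124.550
G1 X55.655 Y146.730
G1 X103.678 Y119.536
M5
G00 X147.362 Y86.900
M3 S825
G1 X104.912 Y40.996 F764
G1 X42.556 Y45.564
G1 X7.249 Y97.164
G1 X25.578 Y156.941
G1 X83.741 Y179.880
G1 X137.940 Y148.709
G1 X147.362 Y86.900
M5
G00 X60.153 Y147.575
M3 S566
G1 X139.235 Y147.575 F1953
G1 X139.235 Y138.274
G1 X60.153 Y138.274
G1 X60.153 Y147.575
M5
G00 X99.232 Y207.090
M3 S825
G1 X65.461 Y153.004 F764
G1 X40.449 Y95.098
G1 X24.195 Y33.374
M5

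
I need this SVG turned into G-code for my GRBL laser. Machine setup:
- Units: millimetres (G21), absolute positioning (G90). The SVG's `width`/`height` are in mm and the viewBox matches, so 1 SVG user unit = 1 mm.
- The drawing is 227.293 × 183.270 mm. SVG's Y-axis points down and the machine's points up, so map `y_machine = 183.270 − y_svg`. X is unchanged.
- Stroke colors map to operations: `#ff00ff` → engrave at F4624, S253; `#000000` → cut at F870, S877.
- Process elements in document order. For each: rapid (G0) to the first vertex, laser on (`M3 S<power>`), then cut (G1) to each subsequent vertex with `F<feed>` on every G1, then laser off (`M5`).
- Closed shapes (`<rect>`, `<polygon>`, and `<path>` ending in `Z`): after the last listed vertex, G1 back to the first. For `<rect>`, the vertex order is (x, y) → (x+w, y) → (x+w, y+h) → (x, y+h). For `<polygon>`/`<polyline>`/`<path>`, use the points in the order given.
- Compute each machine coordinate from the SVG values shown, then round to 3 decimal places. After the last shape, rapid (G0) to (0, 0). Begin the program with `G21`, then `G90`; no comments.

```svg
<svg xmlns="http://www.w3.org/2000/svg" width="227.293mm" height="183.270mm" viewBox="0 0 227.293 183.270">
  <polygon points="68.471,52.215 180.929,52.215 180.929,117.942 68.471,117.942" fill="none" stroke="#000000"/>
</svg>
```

Since the viewBox matches the mm dimensions, user units are millimetres directly. The only transform is the Y-flip y_m = 183.270 − y_svg.

Shape 1 is a rectangle drawn with `<polygon>`. Its stroke #000000 means cut at S877, F870. After flipping Y the toolpath is (68.471,131.055) → (180.929,131.055) → (180.929,65.328) → (68.471,65.328) → (68.471,131.055), returning to the start.

G21
G90
G0 X68.471 Y131.055
M3 S877
G1 X180.929 Y131.055 F870
G1 X180.929 Y65.328 F870
G1 X68.471 Y65.328 F870
G1 X68.471 Y131.055 F870
M5
G0 X0.000 Y0.000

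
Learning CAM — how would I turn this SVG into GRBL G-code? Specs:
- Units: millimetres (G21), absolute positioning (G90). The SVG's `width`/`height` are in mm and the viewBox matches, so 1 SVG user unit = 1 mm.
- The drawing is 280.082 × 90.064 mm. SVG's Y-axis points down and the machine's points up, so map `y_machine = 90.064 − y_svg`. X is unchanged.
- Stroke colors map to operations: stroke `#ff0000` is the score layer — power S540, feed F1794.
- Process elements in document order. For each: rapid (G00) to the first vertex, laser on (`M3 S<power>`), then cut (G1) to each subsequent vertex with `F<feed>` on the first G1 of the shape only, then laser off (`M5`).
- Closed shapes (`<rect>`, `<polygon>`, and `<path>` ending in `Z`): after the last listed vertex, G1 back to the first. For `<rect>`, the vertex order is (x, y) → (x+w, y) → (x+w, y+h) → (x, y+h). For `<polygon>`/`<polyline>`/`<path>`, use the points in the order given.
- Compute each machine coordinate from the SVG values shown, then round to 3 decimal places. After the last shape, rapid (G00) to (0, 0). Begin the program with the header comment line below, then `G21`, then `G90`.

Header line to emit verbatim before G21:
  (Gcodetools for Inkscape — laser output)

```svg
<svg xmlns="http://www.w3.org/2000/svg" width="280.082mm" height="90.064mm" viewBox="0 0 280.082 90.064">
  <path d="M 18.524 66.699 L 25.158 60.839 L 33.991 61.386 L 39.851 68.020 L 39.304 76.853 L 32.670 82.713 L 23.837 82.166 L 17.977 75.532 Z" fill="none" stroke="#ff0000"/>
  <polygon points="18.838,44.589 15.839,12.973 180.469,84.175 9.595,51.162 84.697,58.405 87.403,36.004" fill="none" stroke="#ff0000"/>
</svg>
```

(Gcodetools for Inkscape — laser output)
G21
G90
G00 X18.524 Y23.365
M3 S540
G1 X25.158 Y29.225 F1794
G1 X33.991 Y28.678
G1 X39.851 Y22.044
G1 X39.304 Y13.211
G1 X32.670 Y7.351
G1 X23.837 Y7.898
G1 X17.977 Y14.532
G1 X18.524 Y23.365
M5
G00 X18.838 Y45.475
M3 S540
G1 X15.839 Y77.091 F1794
G1 X180.469 Y5.889
G1 X9.595 Y38.902
G1 X84.697 Y31.659
G1 X87.403 Y54.060
G1 X18.838 Y45.475
M5
G00 X0.000 Y0.000

Since the viewBox matches the mm dimensions, user units are millimetres directly. The only transform is the Y-flip y_m = 90.064 − y_svg.

Shape 1 is a regular polygon drawn with `<path>`. Its stroke #ff0000 means score at S540, F1794. After flipping Y the toolpath is (18.524,23.365) → (25.158,29.225) → (33.991,28.678) → (39.851,22.044) → (39.304,13.211) → (32.670,7.351) → (23.837,7.898) → (17.977,14.532) → (18.524,23.365), returning to the start.

Shape 2 is a closed polygon drawn with `<polygon>`. Its stroke #ff0000 means score at S540, F1794. After flipping Y the toolpath is (18.838,45.475) → (15.839,77.091) → (180.469,5.889) → (9.595,38.902) → (84.697,31.659) → (87.403,54.060) → (18.838,45.475), returning to the start.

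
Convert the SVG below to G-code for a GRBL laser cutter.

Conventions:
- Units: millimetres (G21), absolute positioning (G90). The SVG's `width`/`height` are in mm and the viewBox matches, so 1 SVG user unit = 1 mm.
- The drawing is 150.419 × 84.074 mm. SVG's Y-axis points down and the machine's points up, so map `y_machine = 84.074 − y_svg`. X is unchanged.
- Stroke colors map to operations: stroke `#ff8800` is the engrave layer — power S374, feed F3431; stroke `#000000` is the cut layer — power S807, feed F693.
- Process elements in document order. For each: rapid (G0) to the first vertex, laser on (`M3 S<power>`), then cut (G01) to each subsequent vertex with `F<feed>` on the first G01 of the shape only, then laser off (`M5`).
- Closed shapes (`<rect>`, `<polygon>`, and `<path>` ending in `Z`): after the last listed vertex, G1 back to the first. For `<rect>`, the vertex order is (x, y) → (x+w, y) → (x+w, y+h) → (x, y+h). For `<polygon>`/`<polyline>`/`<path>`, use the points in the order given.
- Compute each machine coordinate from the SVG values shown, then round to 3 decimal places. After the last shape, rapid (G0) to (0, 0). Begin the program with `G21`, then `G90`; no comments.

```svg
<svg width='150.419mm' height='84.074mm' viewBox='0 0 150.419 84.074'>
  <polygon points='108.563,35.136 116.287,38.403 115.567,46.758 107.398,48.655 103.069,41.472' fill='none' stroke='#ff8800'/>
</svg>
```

viewBox `0 0 150.419 84.074` with mm width/height → 1 unit = 1 mm. Flip: y_m = 84.074 − y_svg.

**Shape 1** — `<polygon>` regular polygon, stroke `#ff8800` → engrave (S374, F3431). Machine vertices: (108.563,48.938) → (116.287,45.671) → (115.567,37.316) → (107.398,35.419) → (103.069,42.602) → (108.563,48.938). Closed: final G1 returns to the first vertex.

G21
G90
G0 X108.563 Y48.938
M3 S374
G01 X116.287 Y45.671 F3431
G01 X115.567 Y37.316
G01 X107.398 Y35.419
G01 X103.069 Y42.602
G01 X108.563 Y48.938
M5
G0 X0.000 Y0.000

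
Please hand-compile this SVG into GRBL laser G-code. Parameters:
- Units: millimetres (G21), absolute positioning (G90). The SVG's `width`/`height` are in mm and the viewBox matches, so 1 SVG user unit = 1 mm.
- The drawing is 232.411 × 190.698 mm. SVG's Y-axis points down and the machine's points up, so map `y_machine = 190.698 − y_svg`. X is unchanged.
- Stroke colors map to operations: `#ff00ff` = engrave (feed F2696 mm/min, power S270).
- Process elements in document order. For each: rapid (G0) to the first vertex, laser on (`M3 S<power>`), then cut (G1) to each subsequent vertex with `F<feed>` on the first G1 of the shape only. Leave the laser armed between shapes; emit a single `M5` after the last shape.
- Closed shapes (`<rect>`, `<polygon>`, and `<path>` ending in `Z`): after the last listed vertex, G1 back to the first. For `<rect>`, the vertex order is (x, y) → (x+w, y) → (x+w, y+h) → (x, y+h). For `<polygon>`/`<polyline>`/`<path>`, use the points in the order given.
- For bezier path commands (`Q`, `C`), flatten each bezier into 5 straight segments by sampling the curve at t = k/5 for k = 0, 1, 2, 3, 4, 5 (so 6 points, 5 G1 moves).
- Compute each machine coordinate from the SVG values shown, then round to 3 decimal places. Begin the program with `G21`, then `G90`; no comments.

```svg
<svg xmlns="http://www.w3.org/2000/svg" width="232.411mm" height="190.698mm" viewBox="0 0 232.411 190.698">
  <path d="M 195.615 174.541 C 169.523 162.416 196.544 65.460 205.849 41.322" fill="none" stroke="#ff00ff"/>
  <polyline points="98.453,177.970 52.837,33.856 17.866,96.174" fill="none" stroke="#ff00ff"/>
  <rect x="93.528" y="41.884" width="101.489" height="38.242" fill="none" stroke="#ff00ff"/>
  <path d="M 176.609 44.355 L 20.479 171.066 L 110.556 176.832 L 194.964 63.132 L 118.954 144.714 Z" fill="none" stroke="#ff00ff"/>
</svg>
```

G21
G90
G0 X195.615 Y16.157
M3 S270
G1 X185.767 Y32.351 F2696
G1 X185.266 Y61.336
G1 X190.712 Y95.547
G1 X198.707 Y127.416
G1 X205.849 Y149.376
G0 X98.453 Y12.728
M3 S270
G1 X52.837 Y156.842 F2696
G1 X17.866 Y94.524
G0 X93.528 Y148.814
M3 S270
G1 X195.017 Y148.814 F2696
G1 X195.017 Y110.572
G1 X93.528 Y110.572
G1 X93.528 Y148.814
G0 X176.609 Y146.343
M3 S270
G1 X20.479 Y19.632 F2696
G1 X110.556 Y13.866
G1 X194.964 Y127.566
G1 X118.954 Y45.984
G1 X176.609 Y146.343
M5

Since the viewBox matches the mm dimensions, user units are millimetres directly. The only transform is the Y-flip y_m = 190.698 − y_svg.

Shape 1 is a cubic bezier drawn with `<path>`. Its stroke #ff00ff means engrave at S270, F2696. After flipping Y the toolpath is (195.615,16.157) → (185.767,32.351) → (185.266,61.336) → (190.712,95.547) → (198.707,127.416) → (205.849,149.376).

Shape 2 is a open polyline drawn with `<polyline>`. Its stroke #ff00ff means engrave at S270, F2696. After flipping Y the toolpath is (98.453,12.728) → (52.837,156.842) → (17.866,94.524).

Shape 3 is a rectangle drawn with `<rect>`. Its stroke #ff00ff means engrave at S270, F2696. After flipping Y the toolpath is (93.528,148.814) → (195.017,148.814) → (195.017,110.572) → (93.528,110.572) → (93.528,148.814), returning to the start.

Shape 4 is a closed polygon drawn with `<path>`. Its stroke #ff00ff means engrave at S270, F2696. After flipping Y the toolpath is (176.609,146.343) → (20.479,19.632) → (110.556,13.866) → (194.964,127.566) → (118.954,45.984) → (176.609,146.343), returning to the start.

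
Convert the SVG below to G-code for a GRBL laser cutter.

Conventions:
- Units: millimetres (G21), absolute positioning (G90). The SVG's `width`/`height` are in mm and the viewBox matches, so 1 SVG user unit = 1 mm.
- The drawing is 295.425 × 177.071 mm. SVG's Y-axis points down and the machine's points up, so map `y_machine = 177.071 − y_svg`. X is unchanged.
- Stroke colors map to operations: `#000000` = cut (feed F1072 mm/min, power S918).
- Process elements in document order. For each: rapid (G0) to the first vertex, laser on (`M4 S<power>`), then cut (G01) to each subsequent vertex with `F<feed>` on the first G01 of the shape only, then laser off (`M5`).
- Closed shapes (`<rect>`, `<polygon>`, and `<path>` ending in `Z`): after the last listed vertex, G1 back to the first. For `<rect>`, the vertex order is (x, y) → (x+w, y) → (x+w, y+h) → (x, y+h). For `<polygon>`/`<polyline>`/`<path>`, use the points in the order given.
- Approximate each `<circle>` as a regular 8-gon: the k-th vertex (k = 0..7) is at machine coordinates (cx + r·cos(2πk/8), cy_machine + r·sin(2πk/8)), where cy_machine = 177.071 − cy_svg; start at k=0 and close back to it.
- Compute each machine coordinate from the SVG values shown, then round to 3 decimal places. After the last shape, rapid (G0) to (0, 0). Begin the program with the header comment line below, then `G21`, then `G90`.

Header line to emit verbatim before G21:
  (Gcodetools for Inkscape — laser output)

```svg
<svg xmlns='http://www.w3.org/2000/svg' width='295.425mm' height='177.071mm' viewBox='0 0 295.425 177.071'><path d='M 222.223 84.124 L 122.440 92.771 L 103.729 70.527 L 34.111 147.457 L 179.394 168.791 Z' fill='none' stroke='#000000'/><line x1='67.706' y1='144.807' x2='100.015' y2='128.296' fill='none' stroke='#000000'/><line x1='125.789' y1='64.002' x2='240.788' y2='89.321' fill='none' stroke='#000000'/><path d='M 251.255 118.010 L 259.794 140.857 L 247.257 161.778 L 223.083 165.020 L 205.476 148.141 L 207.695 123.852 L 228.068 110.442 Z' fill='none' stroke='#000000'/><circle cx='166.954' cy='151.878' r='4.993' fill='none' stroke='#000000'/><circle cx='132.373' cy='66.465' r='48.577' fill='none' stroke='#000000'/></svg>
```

(Gcodetools for Inkscape — laser output)
G21
G90
G0 X222.223 Y92.947
M4 S918
G01 X122.440 Y84.300 F1072
G01 X103.729 Y106.544
G01 X34.111 Y29.614
G01 X179.394 Y8.280
G01 X222.223 Y92.947
M5
G0 X67.706 Y32.264
M4 S918
G01 X100.015 Y48.775 F1072
M5
G0 X125.789 Y113.069
M4 S918
G01 X240.788 Y87.750 F1072
M5
G0 X251.255 Y59.061
M4 S918
G01 X259.794 Y36.214 F1072
G01 X247.257 Y15.293
G01 X223.083 Y12.051
G01 X205.476 Y28.930
G01 X207.695 Y53.219
G01 X228.068 Y66.629
G01 X251.255 Y59.061
M5
G0 X171.947 Y25.193
M4 S918
G01 X170.485 Y28.724 F1072
G01 X166.954 Y30.186
G01 X163.423 Y28.724
G01 X161.961 Y25.193
G01 X163.423 Y21.662
G01 X166.954 Y20.200
G01 X170.485 Y21.662
G01 X171.947 Y25.193
M5
G0 X180.950 Y110.606
M4 S918
G01 X166.722 Y144.955 F1072
G01 X132.373 Y159.183
G01 X98.024 Y144.955
G01 X83.796 Y110.606
G01 X98.024 Y76.257
G01 X132.373 Y62.029
G01 X166.722 Y76.257
G01 X180.950 Y110.606
M5
G0 X0.000 Y0.000

1 u = 1 mm; y_m = 177.071 − y.

[1] `<path>` closed polygon, #000000→cut S918 F1072: (222.223,92.947) → (122.440,84.300) → (103.729,106.544) → (34.111,29.614) → (179.394,8.280) → (222.223,92.947) (closed)

[2] `<line>` line segment, #000000→cut S918 F1072: (67.706,32.264) → (100.015,48.775)

[3] `<line>` line segment, #000000→cut S918 F1072: (125.789,113.069) → (240.788,87.750)

[4] `<path>` regular polygon, #000000→cut S918 F1072: (251.255,59.061) → (259.794,36.214) → (247.257,15.293) → (223.083,12.051) → (205.476,28.930) → (207.695,53.219) → (228.068,66.629) → (251.255,59.061) (closed)

[5] `<circle>` circle, #000000→cut S918 F1072: (171.947,25.193) → (170.485,28.724) → (166.954,30.186) → (163.423,28.724) → (161.961,25.193) → (163.423,21.662) → (166.954,20.200) → (170.485,21.662) → (171.947,25.193) (closed)

[6] `<circle>` circle, #000000→cut S918 F1072: (180.950,110.606) → (166.722,144.955) → (132.373,159.183) → (98.024,144.955) → (83.796,110.606) → (98.024,76.257) → (132.373,62.029) → (166.722,76.257) → (180.950,110.606) (closed)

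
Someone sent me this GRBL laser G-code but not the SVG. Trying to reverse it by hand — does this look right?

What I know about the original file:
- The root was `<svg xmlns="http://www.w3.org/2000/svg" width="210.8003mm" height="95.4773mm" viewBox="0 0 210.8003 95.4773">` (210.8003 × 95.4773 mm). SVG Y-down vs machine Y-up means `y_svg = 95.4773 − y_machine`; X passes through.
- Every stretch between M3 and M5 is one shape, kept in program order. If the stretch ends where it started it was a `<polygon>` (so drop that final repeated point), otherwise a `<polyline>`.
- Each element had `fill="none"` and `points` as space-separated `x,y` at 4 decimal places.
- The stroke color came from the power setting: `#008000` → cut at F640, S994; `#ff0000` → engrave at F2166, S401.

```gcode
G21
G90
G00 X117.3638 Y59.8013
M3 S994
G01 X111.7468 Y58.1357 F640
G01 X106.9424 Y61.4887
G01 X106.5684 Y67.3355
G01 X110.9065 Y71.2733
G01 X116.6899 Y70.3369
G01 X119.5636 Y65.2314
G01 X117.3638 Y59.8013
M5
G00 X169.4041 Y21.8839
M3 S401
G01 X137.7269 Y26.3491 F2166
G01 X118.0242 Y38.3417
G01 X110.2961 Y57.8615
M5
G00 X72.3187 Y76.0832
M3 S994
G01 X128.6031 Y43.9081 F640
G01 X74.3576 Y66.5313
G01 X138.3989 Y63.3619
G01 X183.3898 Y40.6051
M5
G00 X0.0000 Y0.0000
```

<svg xmlns="http://www.w3.org/2000/svg" width="210.8003mm" height="95.4773mm" viewBox="0 0 210.8003 95.4773">
  <polygon points="117.3638,35.6760 111.7468,37.3416 106.9424,33.9886 106.5684,28.1418 110.9065,24.2040 116.6899,25.1404 119.5636,30.2459" fill="none" stroke="#008000"/>
  <polyline points="169.4041,73.5934 137.7269,69.1282 118.0242,57.1356 110.2961,37.6158" fill="none" stroke="#ff0000"/>
  <polyline points="72.3187,19.3941 128.6031,51.5692 74.3576,28.9460 138.3989,32.1154 183.3898,54.8722" fill="none" stroke="#008000"/>
</svg>

Machine Y-up, SVG Y-down with viewBox height 95.4773, so y_svg = 95.4773 − y_machine; X carries over.

Run 1: power S994 maps to stroke `#008000` (cut). The run returns to its start, so emit a `<polygon>` with points (Y-flipped): 117.3638,35.6760 111.7468,37.3416 106.9424,33.9886 106.5684,28.1418 110.9065,24.2040 116.6899,25.1404 119.5636,30.2459.

Run 2: power S401 maps to stroke `#ff0000` (engrave). The run is open, so emit a `<polyline>` with points (Y-flipped): 169.4041,73.5934 137.7269,69.1282 118.0242,57.1356 110.2961,37.6158.

Run 3: power S994 maps to stroke `#008000` (cut). The run is open, so emit a `<polyline>` with points (Y-flipped): 72.3187,19.3941 128.6031,51.5692 74.3576,28.9460 138.3989,32.1154 183.3898,54.8722.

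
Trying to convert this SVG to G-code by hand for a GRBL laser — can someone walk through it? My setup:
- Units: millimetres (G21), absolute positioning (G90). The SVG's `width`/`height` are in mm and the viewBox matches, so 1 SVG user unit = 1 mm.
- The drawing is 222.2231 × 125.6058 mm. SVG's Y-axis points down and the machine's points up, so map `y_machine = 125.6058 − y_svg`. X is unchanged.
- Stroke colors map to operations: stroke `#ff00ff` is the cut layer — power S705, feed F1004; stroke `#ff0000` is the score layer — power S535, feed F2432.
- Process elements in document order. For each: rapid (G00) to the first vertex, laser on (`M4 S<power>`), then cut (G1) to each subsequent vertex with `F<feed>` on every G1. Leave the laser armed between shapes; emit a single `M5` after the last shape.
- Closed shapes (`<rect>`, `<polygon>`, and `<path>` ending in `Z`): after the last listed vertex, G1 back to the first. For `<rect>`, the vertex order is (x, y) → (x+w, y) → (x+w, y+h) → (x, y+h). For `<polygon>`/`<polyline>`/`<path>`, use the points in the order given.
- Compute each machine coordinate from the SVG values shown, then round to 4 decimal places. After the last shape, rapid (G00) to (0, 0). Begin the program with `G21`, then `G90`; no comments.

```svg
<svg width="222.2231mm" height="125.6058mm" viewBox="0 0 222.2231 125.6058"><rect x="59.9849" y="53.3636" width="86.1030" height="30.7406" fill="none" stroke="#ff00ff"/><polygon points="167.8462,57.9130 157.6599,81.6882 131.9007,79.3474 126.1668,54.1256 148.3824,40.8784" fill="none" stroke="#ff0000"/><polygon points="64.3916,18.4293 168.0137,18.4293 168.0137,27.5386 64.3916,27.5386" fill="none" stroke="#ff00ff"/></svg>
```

G21
G90
G00 X59.9849 Y72.2422
M4 S705
G1 X146.0879 Y72.2422 F1004
G1 X146.0879 Y41.5016 F1004
G1 X59.9849 Y41.5016 F1004
G1 X59.9849 Y72.2422 F1004
G00 X167.8462 Y67.6928
M4 S535
G1 X157.6599 Y43.9176 F2432
G1 X131.9007 Y46.2584 F2432
G1 X126.1668 Y71.4802 F2432
G1 X148.3824 Y84.7274 F2432
G1 X167.8462 Y67.6928 F2432
G00 X64.3916 Y107.1765
M4 S705
G1 X168.0137 Y107.1765 F1004
G1 X168.0137 Y98.0672 F1004
G1 X64.3916 Y98.0672 F1004
G1 X64.3916 Y107.1765 F1004
M5
G00 X0.0000 Y0.0000

Since the viewBox matches the mm dimensions, user units are millimetres directly. The only transform is the Y-flip y_m = 125.6058 − y_svg.

Shape 1 is a rectangle drawn with `<rect>`. Its stroke #ff00ff means cut at S705, F1004. After flipping Y the toolpath is (59.9849,72.2422) → (146.0879,72.2422) → (146.0879,41.5016) → (59.9849,41.5016) → (59.9849,72.2422), returning to the start.

Shape 2 is a regular polygon drawn with `<polygon>`. Its stroke #ff0000 means score at S535, F2432. After flipping Y the toolpath is (167.8462,67.6928) → (157.6599,43.9176) → (131.9007,46.2584) → (126.1668,71.4802) → (148.3824,84.7274) → (167.8462,67.6928), returning to the start.

Shape 3 is a rectangle drawn with `<polygon>`. Its stroke #ff00ff means cut at S705, F1004. After flipping Y the toolpath is (64.3916,107.1765) → (168.0137,107.1765) → (168.0137,98.0672) → (64.3916,98.0672) → (64.3916,107.1765), returning to the start.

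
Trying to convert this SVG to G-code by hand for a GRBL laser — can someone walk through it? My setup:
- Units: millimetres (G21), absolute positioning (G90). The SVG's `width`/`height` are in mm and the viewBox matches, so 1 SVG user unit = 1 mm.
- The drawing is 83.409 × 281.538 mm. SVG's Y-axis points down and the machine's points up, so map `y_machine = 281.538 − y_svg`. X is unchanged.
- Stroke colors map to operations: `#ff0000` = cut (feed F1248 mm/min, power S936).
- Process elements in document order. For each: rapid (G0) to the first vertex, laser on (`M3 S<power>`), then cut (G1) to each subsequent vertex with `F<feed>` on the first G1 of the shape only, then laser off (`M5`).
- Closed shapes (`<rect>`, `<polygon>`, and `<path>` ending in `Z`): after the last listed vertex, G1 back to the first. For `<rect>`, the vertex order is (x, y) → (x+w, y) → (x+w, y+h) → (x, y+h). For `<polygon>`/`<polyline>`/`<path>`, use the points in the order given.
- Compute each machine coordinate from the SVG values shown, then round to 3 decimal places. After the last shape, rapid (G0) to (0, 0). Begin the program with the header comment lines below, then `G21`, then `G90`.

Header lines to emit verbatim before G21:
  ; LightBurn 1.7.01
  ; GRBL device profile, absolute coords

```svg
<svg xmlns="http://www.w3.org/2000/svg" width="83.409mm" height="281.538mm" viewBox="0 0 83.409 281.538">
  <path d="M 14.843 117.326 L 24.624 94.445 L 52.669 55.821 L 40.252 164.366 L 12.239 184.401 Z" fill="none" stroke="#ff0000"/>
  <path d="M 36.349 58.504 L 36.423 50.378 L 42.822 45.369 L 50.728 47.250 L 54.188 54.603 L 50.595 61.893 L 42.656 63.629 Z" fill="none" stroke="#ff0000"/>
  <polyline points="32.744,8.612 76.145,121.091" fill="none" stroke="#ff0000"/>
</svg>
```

Since the viewBox matches the mm dimensions, user units are millimetres directly. The only transform is the Y-flip y_m = 281.538 − y_svg.

Shape 1 is a closed polygon drawn with `<path>`. Its stroke #ff0000 means cut at S936, F1248. After flipping Y the toolpath is (14.843,164.212) → (24.624,187.093) → (52.669,225.717) → (40.252,117.172) → (12.239,97.137) → (14.843,164.212), returning to the start.

Shape 2 is a regular polygon drawn with `<path>`. Its stroke #ff0000 means cut at S936, F1248. After flipping Y the toolpath is (36.349,223.034) → (36.423,231.160) → (42.822,236.169) → (50.728,234.288) → (54.188,226.935) → (50.595,219.645) → (42.656,217.909) → (36.349,223.034), returning to the start.

Shape 3 is a line segment drawn with `<polyline>`. Its stroke #ff0000 means cut at S936, F1248. After flipping Y the toolpath is (32.744,272.926) → (76.145,160.447).

; LightBurn 1.7.01
; GRBL device profile, absolute coords
G21
G90
G0 X14.843 Y164.212
M3 S936
G1 X24.624 Y187.093 F1248
G1 X52.669 Y225.717
G1 X40.252 Y117.172
G1 X12.239 Y97.137
G1 X14.843 Y164.212
M5
G0 X36.349 Y223.034
M3 S936
G1 X36.423 Y231.160 F1248
G1 X42.822 Y236.169
G1 X50.728 Y234.288
G1 X54.188 Y226.935
G1 X50.595 Y219.645
G1 X42.656 Y217.909
G1 X36.349 Y223.034
M5
G0 X32.744 Y272.926
M3 S936
G1 X76.145 Y160.447 F1248
M5
G0 X0.000 Y0.000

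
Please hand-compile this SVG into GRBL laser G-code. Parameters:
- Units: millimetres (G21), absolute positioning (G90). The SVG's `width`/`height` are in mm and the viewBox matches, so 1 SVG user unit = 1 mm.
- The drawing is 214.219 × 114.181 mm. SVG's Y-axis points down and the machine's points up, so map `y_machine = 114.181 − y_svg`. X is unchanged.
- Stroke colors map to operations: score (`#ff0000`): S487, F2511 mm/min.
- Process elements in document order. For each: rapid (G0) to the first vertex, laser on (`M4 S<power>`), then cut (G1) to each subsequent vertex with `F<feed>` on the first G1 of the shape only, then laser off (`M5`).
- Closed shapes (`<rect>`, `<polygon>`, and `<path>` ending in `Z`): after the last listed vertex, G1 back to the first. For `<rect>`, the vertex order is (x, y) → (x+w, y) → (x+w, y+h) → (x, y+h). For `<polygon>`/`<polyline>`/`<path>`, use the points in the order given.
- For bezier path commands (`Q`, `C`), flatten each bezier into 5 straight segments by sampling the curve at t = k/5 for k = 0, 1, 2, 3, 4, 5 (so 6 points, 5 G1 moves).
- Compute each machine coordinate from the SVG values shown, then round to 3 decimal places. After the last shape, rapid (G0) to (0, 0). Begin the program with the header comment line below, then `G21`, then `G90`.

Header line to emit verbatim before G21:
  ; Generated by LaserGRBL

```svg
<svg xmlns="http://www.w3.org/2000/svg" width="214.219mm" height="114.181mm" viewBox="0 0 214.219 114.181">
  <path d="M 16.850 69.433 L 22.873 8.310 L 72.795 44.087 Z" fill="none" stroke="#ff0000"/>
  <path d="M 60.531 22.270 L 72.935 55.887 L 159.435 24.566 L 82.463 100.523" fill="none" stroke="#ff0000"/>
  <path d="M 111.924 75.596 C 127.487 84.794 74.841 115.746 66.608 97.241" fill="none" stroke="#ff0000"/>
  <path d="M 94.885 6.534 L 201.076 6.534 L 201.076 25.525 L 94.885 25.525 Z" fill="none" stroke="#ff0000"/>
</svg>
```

; Generated by LaserGRBL
G21
G90
G0 X16.850 Y44.748
M4 S487
G1 X22.873 Y105.871 F2511
G1 X72.795 Y70.094
G1 X16.850 Y44.748
M5
G0 X60.531 Y91.911
M4 S487
G1 X72.935 Y58.294 F2511
G1 X159.435 Y89.615
G1 X82.463 Y13.658
M5
G0 X111.924 Y38.585
M4 S487
G1 X113.978 Y31.025 F2511
G1 X105.067 Y21.663
G1 X90.598 Y13.916
G1 X75.976 Y11.202
G1 X66.608 Y16.940
M5
G0 X94.885 Y107.647
M4 S487
G1 X201.076 Y107.647 F2511
G1 X201.076 Y88.656
G1 X94.885 Y88.656
G1 X94.885 Y107.647
M5
G0 X0.000 Y0.000

1 u = 1 mm; y_m = 114.181 − y.

[1] `<path>` regular polygon, #ff0000→score S487 F2511: (16.850,44.748) → (22.873,105.871) → (72.795,70.094) → (16.850,44.748) (closed)

[2] `<path>` open polyline, #ff0000→score S487 F2511: (60.531,91.911) → (72.935,58.294) → (159.435,89.615) → (82.463,13.658)

[3] `<path>` cubic bezier, #ff0000→score S487 F2511: (111.924,38.585) → (113.978,31.025) → (105.067,21.663) → (90.598,13.916) → (75.976,11.202) → (66.608,16.940)

[4] `<path>` rectangle, #ff0000→score S487 F2511: (94.885,107.647) → (201.076,107.647) → (201.076,88.656) → (94.885,88.656) → (94.885,107.647) (closed)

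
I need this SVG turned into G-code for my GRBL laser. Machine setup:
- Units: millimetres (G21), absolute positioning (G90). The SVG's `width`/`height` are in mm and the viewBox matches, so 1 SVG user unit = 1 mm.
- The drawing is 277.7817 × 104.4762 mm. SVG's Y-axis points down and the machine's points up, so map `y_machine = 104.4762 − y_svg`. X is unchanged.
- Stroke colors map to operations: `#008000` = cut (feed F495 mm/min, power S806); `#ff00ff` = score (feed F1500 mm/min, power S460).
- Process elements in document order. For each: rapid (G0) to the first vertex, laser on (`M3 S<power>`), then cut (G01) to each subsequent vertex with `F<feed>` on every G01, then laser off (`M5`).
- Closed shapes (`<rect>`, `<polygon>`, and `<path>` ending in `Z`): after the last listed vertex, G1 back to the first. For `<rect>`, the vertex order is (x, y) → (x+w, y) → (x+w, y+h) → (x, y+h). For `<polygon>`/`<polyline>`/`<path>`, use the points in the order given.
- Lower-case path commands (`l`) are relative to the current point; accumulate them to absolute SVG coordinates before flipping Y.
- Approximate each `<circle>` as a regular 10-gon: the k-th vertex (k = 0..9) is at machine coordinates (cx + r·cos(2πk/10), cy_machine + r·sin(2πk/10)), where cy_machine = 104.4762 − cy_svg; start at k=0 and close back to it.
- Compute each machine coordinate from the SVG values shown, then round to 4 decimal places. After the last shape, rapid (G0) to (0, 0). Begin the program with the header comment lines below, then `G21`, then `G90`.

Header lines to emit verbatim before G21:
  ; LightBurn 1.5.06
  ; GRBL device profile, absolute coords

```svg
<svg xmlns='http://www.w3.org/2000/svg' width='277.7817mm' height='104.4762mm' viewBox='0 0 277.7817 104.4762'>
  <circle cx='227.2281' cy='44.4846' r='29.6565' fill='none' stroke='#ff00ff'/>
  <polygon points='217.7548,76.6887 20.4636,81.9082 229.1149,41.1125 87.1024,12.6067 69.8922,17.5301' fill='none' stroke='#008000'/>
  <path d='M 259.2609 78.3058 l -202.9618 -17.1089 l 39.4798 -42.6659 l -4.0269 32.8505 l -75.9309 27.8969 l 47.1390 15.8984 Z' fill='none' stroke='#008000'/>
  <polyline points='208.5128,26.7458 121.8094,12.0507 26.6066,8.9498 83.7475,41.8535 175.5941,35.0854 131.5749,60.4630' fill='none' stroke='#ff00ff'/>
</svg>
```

; LightBurn 1.5.06
; GRBL device profile, absolute coords
G21
G90
G0 X256.8846 Y59.9916
M3 S460
G01 X251.2207 Y77.4233 F1500
G01 X236.3925 Y88.1966 F1500
G01 X218.0637 Y88.1966 F1500
G01 X203.2355 Y77.4233 F1500
G01 X197.5716 Y59.9916 F1500
G01 X203.2355 Y42.5599 F1500
G01 X218.0637 Y31.7866 F1500
G01 X236.3925 Y31.7866 F1500
G01 X251.2207 Y42.5599 F1500
G01 X256.8846 Y59.9916 F1500
M5
G0 X217.7548 Y27.7875
M3 S806
G01 X20.4636 Y22.5680 F495
G01 X229.1149 Y63.3637 F495
G01 X87.1024 Y91.8695 F495
G01 X69.8922 Y86.9461 F495
G01 X217.7548 Y27.7875 F495
M5
G0 X259.2609 Y26.1704
M3 S806
G01 X56.2991 Y43.2793 F495
G01 X95.7789 Y85.9452 F495
G01 X91.7520 Y53.0947 F495
G01 X15.8211 Y25.1978 F495
G01 X62.9601 Y9.2994 F495
G01 X259.2609 Y26.1704 F495
M5
G0 X208.5128 Y77.7304
M3 S460
G01 X121.8094 Y92.4255 F1500
G01 X26.6066 Y95.5264 F1500
G01 X83.7475 Y62.6227 F1500
G01 X175.5941 Y69.3908 F1500
G01 X131.5749 Y44.0132 F1500
M5
G0 X0.0000 Y0.0000

1 u = 1 mm; y_m = 104.4762 − y.

[1] `<circle>` circle, #ff00ff→score S460 F1500: (256.8846,59.9916) → (251.2207,77.4233) → (236.3925,88.1966) → (218.0637,88.1966) → (203.2355,77.4233) → (197.5716,59.9916) → (203.2355,42.5599) → (218.0637,31.7866) → (236.3925,31.7866) → (251.2207,42.5599) → (256.8846,59.9916) (closed)

[2] `<polygon>` closed polygon, #008000→cut S806 F495: (217.7548,27.7875) → (20.4636,22.5680) → (229.1149,63.3637) → (87.1024,91.8695) → (69.8922,86.9461) → (217.7548,27.7875) (closed)

[3] `<path>` closed polygon, #008000→cut S806 F495: (259.2609,26.1704) → (56.2991,43.2793) → (95.7789,85.9452) → (91.7520,53.0947) → (15.8211,25.1978) → (62.9601,9.2994) → (259.2609,26.1704) (closed)

[4] `<polyline>` open polyline, #ff00ff→score S460 F1500: (208.5128,77.7304) → (121.8094,92.4255) → (26.6066,95.5264) → (83.7475,62.6227) → (175.5941,69.3908) → (131.5749,44.0132)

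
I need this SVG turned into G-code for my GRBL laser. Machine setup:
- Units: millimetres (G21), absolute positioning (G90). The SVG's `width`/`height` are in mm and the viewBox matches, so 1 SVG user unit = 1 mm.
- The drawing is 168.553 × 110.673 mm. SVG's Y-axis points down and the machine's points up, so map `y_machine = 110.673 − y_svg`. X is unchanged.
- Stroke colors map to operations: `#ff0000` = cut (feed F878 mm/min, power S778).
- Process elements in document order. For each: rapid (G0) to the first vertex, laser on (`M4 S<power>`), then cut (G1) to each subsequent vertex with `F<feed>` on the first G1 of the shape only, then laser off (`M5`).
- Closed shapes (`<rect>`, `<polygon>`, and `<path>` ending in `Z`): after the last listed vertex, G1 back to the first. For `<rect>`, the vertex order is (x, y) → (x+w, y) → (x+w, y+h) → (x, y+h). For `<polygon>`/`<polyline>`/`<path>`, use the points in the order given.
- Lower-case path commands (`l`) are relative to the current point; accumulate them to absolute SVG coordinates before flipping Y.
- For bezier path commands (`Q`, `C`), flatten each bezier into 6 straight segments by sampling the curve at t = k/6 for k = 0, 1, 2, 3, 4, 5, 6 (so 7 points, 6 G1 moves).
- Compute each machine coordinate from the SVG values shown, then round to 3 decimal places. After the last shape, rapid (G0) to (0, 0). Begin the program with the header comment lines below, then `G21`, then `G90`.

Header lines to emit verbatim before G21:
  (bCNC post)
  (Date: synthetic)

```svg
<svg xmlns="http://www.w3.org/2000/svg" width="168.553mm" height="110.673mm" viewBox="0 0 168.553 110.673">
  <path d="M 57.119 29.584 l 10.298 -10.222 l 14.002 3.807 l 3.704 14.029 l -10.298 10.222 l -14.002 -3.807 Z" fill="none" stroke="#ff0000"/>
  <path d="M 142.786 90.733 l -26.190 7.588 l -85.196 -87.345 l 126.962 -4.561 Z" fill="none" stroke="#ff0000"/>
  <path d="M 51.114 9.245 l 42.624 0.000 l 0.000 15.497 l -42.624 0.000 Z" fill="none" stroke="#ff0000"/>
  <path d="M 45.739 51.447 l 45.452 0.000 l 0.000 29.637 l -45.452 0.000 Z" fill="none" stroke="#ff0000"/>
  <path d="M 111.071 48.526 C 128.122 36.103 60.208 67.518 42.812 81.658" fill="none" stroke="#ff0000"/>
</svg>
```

(bCNC post)
(Date: synthetic)
G21
G90
G0 X57.119 Y81.089
M4 S778
G1 X67.417 Y91.311 F878
G1 X81.419 Y87.504
G1 X85.123 Y73.475
G1 X74.825 Y63.253
G1 X60.823 Y67.060
G1 X57.119 Y81.089
M5
G0 X142.786 Y19.940
M4 S778
G1 X116.596 Y12.352 F878
G1 X31.400 Y99.697
G1 X158.362 Y104.258
G1 X142.786 Y19.940
M5
G0 X51.114 Y101.428
M4 S778
G1 X93.738 Y101.428 F878
G1 X93.738 Y85.931
G1 X51.114 Y85.931
G1 X51.114 Y101.428
M5
G0 X45.739 Y59.226
M4 S778
G1 X91.191 Y59.226 F878
G1 X91.191 Y29.589
G1 X45.739 Y29.589
G1 X45.739 Y59.226
M5
G0 X111.071 Y62.147
M4 S778
G1 X113.143 Y64.988 F878
G1 X104.818 Y62.221
G1 X89.859 Y55.542
G1 X72.029 Y46.650
G1 X55.093 Y37.242
G1 X42.812 Y29.015
M5
G0 X0.000 Y0.000

Since the viewBox matches the mm dimensions, user units are millimetres directly. The only transform is the Y-flip y_m = 110.673 − y_svg.

Shape 1 is a regular polygon drawn with `<path>`. Its stroke #ff0000 means cut at S778, F878. After flipping Y the toolpath is (57.119,81.089) → (67.417,91.311) → (81.419,87.504) → (85.123,73.475) → (74.825,63.253) → (60.823,67.060) → (57.119,81.089), returning to the start.

Shape 2 is a closed polygon drawn with `<path>`. Its stroke #ff0000 means cut at S778, F878. After flipping Y the toolpath is (142.786,19.940) → (116.596,12.352) → (31.400,99.697) → (158.362,104.258) → (142.786,19.940), returning to the start.

Shape 3 is a rectangle drawn with `<path>`. Its stroke #ff0000 means cut at S778, F878. After flipping Y the toolpath is (51.114,101.428) → (93.738,101.428) → (93.738,85.931) → (51.114,85.931) → (51.114,101.428), returning to the start.

Shape 4 is a rectangle drawn with `<path>`. Its stroke #ff0000 means cut at S778, F878. After flipping Y the toolpath is (45.739,59.226) → (91.191,59.226) → (91.191,29.589) → (45.739,29.589) → (45.739,59.226), returning to the start.

Shape 5 is a cubic bezier drawn with `<path>`. Its stroke #ff0000 means cut at S778, F878. After flipping Y the toolpath is (111.071,62.147) → (113.143,64.988) → (104.818,62.221) → (89.859,55.542) → (72.029,46.650) → (55.093,37.242) → (42.812,29.015).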